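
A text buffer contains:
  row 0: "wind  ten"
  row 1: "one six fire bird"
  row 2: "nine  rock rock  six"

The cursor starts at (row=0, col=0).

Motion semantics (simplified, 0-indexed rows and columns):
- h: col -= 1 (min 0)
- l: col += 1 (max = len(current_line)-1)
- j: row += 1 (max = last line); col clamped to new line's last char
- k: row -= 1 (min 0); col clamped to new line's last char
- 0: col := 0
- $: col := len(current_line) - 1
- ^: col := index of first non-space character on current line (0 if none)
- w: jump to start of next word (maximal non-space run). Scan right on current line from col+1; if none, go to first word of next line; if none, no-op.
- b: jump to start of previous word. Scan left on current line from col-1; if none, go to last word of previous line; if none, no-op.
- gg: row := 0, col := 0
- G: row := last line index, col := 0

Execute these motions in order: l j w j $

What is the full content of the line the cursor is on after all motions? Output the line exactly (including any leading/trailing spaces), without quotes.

After 1 (l): row=0 col=1 char='i'
After 2 (j): row=1 col=1 char='n'
After 3 (w): row=1 col=4 char='s'
After 4 (j): row=2 col=4 char='_'
After 5 ($): row=2 col=19 char='x'

Answer: nine  rock rock  six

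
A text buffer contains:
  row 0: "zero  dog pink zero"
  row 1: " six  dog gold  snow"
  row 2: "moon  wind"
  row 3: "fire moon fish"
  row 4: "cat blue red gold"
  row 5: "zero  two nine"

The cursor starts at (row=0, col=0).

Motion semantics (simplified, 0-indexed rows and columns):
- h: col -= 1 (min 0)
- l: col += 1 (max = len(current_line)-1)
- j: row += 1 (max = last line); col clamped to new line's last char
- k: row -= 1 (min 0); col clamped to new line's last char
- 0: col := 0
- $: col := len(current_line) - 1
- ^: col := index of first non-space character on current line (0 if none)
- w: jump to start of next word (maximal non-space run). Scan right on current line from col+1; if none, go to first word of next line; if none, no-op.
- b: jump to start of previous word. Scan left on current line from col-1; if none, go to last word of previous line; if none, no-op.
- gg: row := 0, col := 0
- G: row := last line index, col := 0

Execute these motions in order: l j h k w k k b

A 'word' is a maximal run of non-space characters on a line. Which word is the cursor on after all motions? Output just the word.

Answer: zero

Derivation:
After 1 (l): row=0 col=1 char='e'
After 2 (j): row=1 col=1 char='s'
After 3 (h): row=1 col=0 char='_'
After 4 (k): row=0 col=0 char='z'
After 5 (w): row=0 col=6 char='d'
After 6 (k): row=0 col=6 char='d'
After 7 (k): row=0 col=6 char='d'
After 8 (b): row=0 col=0 char='z'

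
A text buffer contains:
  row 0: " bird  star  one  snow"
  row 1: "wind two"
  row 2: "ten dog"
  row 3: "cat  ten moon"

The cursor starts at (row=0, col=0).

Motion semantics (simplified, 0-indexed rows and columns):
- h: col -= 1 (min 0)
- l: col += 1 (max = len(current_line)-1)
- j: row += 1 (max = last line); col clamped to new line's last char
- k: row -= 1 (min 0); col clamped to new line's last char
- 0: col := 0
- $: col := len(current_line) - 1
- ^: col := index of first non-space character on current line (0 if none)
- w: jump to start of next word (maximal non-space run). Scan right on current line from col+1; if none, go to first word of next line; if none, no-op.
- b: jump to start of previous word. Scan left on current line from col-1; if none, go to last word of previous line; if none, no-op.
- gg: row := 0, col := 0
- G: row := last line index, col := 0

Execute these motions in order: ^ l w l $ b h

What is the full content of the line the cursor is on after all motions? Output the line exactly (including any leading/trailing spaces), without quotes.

Answer:  bird  star  one  snow

Derivation:
After 1 (^): row=0 col=1 char='b'
After 2 (l): row=0 col=2 char='i'
After 3 (w): row=0 col=7 char='s'
After 4 (l): row=0 col=8 char='t'
After 5 ($): row=0 col=21 char='w'
After 6 (b): row=0 col=18 char='s'
After 7 (h): row=0 col=17 char='_'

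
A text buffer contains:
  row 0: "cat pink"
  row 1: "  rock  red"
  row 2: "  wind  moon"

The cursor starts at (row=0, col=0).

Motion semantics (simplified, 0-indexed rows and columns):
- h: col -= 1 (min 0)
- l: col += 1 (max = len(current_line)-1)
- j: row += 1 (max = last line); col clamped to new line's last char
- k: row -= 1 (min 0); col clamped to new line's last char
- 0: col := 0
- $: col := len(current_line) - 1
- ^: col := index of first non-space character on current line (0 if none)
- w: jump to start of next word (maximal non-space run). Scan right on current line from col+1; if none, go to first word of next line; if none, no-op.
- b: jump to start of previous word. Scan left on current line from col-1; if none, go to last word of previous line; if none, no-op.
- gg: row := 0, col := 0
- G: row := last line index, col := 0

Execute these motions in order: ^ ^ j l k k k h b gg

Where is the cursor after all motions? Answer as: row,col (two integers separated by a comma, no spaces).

After 1 (^): row=0 col=0 char='c'
After 2 (^): row=0 col=0 char='c'
After 3 (j): row=1 col=0 char='_'
After 4 (l): row=1 col=1 char='_'
After 5 (k): row=0 col=1 char='a'
After 6 (k): row=0 col=1 char='a'
After 7 (k): row=0 col=1 char='a'
After 8 (h): row=0 col=0 char='c'
After 9 (b): row=0 col=0 char='c'
After 10 (gg): row=0 col=0 char='c'

Answer: 0,0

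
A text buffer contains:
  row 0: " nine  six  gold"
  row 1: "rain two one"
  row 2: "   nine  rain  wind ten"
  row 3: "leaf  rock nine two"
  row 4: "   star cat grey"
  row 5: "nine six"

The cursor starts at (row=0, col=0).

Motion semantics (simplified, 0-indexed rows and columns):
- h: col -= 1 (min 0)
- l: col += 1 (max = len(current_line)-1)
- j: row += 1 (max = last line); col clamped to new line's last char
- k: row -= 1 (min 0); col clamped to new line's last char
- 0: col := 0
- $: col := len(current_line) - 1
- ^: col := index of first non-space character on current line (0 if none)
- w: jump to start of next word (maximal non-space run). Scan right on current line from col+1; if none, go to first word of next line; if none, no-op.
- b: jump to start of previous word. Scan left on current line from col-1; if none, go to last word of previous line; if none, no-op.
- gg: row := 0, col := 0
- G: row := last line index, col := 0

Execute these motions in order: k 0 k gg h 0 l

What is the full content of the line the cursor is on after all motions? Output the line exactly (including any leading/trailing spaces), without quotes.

After 1 (k): row=0 col=0 char='_'
After 2 (0): row=0 col=0 char='_'
After 3 (k): row=0 col=0 char='_'
After 4 (gg): row=0 col=0 char='_'
After 5 (h): row=0 col=0 char='_'
After 6 (0): row=0 col=0 char='_'
After 7 (l): row=0 col=1 char='n'

Answer:  nine  six  gold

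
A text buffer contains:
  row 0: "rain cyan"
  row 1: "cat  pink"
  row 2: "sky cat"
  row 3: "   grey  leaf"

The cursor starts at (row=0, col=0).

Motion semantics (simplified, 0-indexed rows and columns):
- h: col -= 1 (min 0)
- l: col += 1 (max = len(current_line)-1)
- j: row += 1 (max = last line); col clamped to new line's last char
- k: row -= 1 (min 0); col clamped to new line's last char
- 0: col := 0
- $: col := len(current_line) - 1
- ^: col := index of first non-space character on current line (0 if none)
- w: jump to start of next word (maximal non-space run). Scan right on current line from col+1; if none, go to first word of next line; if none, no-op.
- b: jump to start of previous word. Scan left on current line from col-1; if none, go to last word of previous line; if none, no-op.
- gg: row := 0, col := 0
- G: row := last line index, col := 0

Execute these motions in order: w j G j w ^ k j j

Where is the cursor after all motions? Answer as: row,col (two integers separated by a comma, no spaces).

Answer: 3,3

Derivation:
After 1 (w): row=0 col=5 char='c'
After 2 (j): row=1 col=5 char='p'
After 3 (G): row=3 col=0 char='_'
After 4 (j): row=3 col=0 char='_'
After 5 (w): row=3 col=3 char='g'
After 6 (^): row=3 col=3 char='g'
After 7 (k): row=2 col=3 char='_'
After 8 (j): row=3 col=3 char='g'
After 9 (j): row=3 col=3 char='g'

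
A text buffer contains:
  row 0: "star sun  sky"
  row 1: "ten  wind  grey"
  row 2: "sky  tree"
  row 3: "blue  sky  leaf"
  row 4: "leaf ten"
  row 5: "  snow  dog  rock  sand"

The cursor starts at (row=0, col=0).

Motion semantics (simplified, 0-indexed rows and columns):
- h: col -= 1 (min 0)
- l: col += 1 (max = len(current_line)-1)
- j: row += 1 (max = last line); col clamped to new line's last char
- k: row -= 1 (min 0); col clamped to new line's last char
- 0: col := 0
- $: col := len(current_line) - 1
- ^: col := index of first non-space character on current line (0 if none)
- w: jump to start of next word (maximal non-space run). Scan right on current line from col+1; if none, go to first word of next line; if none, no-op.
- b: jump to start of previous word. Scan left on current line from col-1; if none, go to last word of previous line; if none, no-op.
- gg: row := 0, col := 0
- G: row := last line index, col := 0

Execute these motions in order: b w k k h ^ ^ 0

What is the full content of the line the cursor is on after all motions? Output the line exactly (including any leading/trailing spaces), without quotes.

After 1 (b): row=0 col=0 char='s'
After 2 (w): row=0 col=5 char='s'
After 3 (k): row=0 col=5 char='s'
After 4 (k): row=0 col=5 char='s'
After 5 (h): row=0 col=4 char='_'
After 6 (^): row=0 col=0 char='s'
After 7 (^): row=0 col=0 char='s'
After 8 (0): row=0 col=0 char='s'

Answer: star sun  sky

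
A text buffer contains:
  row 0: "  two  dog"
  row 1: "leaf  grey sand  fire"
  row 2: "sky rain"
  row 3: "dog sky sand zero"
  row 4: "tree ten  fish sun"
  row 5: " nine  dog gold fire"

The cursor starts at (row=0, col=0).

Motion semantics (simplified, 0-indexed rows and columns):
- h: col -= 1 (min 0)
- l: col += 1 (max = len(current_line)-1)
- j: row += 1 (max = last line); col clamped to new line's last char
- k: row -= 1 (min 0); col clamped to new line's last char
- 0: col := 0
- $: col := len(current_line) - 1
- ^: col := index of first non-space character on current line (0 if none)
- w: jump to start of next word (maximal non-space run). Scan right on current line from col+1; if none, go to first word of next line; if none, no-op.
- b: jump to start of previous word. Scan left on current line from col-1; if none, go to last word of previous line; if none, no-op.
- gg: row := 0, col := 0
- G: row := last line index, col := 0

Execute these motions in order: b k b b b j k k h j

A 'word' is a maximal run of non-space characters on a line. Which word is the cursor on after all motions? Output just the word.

After 1 (b): row=0 col=0 char='_'
After 2 (k): row=0 col=0 char='_'
After 3 (b): row=0 col=0 char='_'
After 4 (b): row=0 col=0 char='_'
After 5 (b): row=0 col=0 char='_'
After 6 (j): row=1 col=0 char='l'
After 7 (k): row=0 col=0 char='_'
After 8 (k): row=0 col=0 char='_'
After 9 (h): row=0 col=0 char='_'
After 10 (j): row=1 col=0 char='l'

Answer: leaf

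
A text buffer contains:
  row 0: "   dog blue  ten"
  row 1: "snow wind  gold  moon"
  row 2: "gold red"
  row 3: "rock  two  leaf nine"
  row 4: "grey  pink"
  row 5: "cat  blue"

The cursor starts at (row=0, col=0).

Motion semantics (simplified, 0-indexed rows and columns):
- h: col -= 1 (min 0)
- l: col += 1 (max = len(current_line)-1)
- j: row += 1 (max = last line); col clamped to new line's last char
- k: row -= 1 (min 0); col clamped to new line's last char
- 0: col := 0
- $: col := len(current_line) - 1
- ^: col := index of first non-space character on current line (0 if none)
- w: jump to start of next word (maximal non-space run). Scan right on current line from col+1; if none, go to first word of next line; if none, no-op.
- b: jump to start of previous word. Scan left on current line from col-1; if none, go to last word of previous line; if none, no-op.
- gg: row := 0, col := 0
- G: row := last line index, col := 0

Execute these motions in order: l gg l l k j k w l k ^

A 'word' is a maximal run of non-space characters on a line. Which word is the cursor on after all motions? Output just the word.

Answer: dog

Derivation:
After 1 (l): row=0 col=1 char='_'
After 2 (gg): row=0 col=0 char='_'
After 3 (l): row=0 col=1 char='_'
After 4 (l): row=0 col=2 char='_'
After 5 (k): row=0 col=2 char='_'
After 6 (j): row=1 col=2 char='o'
After 7 (k): row=0 col=2 char='_'
After 8 (w): row=0 col=3 char='d'
After 9 (l): row=0 col=4 char='o'
After 10 (k): row=0 col=4 char='o'
After 11 (^): row=0 col=3 char='d'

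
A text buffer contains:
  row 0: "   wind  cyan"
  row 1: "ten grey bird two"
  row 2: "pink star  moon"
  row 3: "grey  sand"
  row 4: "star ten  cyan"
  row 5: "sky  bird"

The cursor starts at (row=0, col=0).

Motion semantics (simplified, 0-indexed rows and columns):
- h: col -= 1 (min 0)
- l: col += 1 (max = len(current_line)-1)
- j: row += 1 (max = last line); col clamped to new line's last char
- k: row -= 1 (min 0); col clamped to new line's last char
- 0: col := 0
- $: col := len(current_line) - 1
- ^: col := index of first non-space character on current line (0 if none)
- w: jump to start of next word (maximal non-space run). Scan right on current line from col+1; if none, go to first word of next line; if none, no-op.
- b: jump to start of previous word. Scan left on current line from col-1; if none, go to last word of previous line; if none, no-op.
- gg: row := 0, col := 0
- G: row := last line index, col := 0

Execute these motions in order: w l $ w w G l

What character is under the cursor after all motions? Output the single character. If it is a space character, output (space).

Answer: k

Derivation:
After 1 (w): row=0 col=3 char='w'
After 2 (l): row=0 col=4 char='i'
After 3 ($): row=0 col=12 char='n'
After 4 (w): row=1 col=0 char='t'
After 5 (w): row=1 col=4 char='g'
After 6 (G): row=5 col=0 char='s'
After 7 (l): row=5 col=1 char='k'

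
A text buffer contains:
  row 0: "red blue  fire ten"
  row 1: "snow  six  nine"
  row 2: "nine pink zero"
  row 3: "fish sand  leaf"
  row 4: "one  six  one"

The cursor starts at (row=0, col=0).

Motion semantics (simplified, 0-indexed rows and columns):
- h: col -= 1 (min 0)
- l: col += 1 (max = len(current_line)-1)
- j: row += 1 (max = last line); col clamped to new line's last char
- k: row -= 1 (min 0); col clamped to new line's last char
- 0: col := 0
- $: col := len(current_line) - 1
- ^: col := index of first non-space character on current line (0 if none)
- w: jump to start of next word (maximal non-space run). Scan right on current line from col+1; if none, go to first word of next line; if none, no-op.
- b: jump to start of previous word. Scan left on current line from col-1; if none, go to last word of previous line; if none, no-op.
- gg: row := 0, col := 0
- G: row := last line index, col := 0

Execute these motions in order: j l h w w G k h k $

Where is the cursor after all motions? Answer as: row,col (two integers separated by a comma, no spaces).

After 1 (j): row=1 col=0 char='s'
After 2 (l): row=1 col=1 char='n'
After 3 (h): row=1 col=0 char='s'
After 4 (w): row=1 col=6 char='s'
After 5 (w): row=1 col=11 char='n'
After 6 (G): row=4 col=0 char='o'
After 7 (k): row=3 col=0 char='f'
After 8 (h): row=3 col=0 char='f'
After 9 (k): row=2 col=0 char='n'
After 10 ($): row=2 col=13 char='o'

Answer: 2,13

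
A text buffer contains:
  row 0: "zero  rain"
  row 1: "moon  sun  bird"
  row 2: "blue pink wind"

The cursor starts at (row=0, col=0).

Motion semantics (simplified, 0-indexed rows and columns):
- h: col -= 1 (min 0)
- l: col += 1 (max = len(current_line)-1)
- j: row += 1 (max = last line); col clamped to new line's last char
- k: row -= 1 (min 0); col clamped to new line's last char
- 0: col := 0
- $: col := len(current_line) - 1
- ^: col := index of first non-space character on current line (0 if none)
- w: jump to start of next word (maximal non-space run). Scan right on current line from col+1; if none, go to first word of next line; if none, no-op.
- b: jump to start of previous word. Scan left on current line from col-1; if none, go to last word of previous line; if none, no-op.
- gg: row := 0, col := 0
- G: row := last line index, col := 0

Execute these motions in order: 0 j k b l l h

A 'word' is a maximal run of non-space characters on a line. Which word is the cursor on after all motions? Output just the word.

Answer: zero

Derivation:
After 1 (0): row=0 col=0 char='z'
After 2 (j): row=1 col=0 char='m'
After 3 (k): row=0 col=0 char='z'
After 4 (b): row=0 col=0 char='z'
After 5 (l): row=0 col=1 char='e'
After 6 (l): row=0 col=2 char='r'
After 7 (h): row=0 col=1 char='e'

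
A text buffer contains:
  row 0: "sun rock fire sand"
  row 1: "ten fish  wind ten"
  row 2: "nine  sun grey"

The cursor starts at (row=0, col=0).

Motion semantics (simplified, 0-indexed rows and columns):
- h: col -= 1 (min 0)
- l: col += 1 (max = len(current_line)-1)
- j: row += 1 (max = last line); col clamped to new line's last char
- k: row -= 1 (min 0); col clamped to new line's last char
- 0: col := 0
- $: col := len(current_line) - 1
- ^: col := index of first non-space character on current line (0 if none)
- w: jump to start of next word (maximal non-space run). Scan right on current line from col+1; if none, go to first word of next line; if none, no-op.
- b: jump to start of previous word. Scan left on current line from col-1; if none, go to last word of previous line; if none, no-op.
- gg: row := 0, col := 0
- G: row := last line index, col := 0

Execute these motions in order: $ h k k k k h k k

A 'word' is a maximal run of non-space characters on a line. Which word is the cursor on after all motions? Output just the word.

Answer: sand

Derivation:
After 1 ($): row=0 col=17 char='d'
After 2 (h): row=0 col=16 char='n'
After 3 (k): row=0 col=16 char='n'
After 4 (k): row=0 col=16 char='n'
After 5 (k): row=0 col=16 char='n'
After 6 (k): row=0 col=16 char='n'
After 7 (h): row=0 col=15 char='a'
After 8 (k): row=0 col=15 char='a'
After 9 (k): row=0 col=15 char='a'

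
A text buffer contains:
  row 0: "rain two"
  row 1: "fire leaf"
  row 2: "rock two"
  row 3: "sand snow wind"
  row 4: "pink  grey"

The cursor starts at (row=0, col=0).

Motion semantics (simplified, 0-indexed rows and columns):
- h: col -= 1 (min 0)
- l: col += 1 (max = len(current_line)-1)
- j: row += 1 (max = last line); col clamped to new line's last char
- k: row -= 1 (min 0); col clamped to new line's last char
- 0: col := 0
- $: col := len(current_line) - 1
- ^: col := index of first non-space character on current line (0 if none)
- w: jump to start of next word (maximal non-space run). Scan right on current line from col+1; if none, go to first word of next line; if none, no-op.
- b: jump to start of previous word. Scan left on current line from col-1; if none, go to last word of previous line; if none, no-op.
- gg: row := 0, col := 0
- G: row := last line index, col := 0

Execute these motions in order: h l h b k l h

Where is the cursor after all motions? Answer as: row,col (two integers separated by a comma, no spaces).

Answer: 0,0

Derivation:
After 1 (h): row=0 col=0 char='r'
After 2 (l): row=0 col=1 char='a'
After 3 (h): row=0 col=0 char='r'
After 4 (b): row=0 col=0 char='r'
After 5 (k): row=0 col=0 char='r'
After 6 (l): row=0 col=1 char='a'
After 7 (h): row=0 col=0 char='r'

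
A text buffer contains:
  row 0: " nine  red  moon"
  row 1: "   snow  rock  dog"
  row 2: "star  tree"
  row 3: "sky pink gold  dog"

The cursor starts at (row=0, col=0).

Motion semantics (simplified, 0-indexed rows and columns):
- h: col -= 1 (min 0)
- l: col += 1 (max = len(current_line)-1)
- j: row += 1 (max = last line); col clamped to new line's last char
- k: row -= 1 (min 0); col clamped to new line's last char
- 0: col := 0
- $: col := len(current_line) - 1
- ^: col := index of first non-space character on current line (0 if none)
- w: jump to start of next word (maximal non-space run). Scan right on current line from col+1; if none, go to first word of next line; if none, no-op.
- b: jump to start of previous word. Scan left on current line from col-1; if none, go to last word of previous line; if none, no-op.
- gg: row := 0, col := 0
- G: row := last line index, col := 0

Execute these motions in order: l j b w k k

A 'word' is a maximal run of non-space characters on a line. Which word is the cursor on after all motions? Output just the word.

Answer: nine

Derivation:
After 1 (l): row=0 col=1 char='n'
After 2 (j): row=1 col=1 char='_'
After 3 (b): row=0 col=12 char='m'
After 4 (w): row=1 col=3 char='s'
After 5 (k): row=0 col=3 char='n'
After 6 (k): row=0 col=3 char='n'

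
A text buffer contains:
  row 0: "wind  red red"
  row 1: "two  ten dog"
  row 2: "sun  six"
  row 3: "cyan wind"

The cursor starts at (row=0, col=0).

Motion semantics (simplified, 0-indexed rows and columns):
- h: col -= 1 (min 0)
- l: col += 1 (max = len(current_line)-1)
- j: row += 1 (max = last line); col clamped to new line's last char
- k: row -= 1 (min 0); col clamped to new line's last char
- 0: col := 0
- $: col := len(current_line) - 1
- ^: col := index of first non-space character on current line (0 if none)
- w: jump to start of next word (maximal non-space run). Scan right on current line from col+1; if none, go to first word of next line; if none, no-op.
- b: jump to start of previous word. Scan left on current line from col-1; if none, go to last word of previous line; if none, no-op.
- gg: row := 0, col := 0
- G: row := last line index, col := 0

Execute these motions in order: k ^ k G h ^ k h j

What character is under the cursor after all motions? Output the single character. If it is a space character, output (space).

After 1 (k): row=0 col=0 char='w'
After 2 (^): row=0 col=0 char='w'
After 3 (k): row=0 col=0 char='w'
After 4 (G): row=3 col=0 char='c'
After 5 (h): row=3 col=0 char='c'
After 6 (^): row=3 col=0 char='c'
After 7 (k): row=2 col=0 char='s'
After 8 (h): row=2 col=0 char='s'
After 9 (j): row=3 col=0 char='c'

Answer: c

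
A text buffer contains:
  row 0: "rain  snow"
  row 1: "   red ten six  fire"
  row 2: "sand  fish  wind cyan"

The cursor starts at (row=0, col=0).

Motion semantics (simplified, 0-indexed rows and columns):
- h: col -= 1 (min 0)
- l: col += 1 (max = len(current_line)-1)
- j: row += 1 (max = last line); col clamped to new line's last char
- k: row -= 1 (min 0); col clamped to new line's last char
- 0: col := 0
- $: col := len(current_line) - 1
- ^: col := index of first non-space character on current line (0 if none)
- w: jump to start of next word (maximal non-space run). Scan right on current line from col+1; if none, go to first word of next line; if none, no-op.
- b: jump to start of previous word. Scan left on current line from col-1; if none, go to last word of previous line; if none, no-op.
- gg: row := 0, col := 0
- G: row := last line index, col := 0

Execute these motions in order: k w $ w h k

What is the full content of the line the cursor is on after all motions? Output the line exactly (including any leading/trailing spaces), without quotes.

After 1 (k): row=0 col=0 char='r'
After 2 (w): row=0 col=6 char='s'
After 3 ($): row=0 col=9 char='w'
After 4 (w): row=1 col=3 char='r'
After 5 (h): row=1 col=2 char='_'
After 6 (k): row=0 col=2 char='i'

Answer: rain  snow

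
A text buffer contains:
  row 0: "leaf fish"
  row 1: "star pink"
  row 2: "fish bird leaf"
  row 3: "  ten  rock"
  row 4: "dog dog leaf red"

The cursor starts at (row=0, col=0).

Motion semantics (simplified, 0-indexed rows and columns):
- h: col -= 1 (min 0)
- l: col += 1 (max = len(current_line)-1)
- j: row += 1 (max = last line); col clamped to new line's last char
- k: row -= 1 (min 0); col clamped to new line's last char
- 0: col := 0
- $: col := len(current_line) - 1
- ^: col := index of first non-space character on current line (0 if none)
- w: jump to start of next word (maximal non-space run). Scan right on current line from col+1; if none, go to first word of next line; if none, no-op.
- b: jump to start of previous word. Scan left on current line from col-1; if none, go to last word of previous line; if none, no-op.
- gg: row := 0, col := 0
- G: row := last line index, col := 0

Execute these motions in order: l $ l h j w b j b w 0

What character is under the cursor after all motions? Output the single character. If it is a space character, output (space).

After 1 (l): row=0 col=1 char='e'
After 2 ($): row=0 col=8 char='h'
After 3 (l): row=0 col=8 char='h'
After 4 (h): row=0 col=7 char='s'
After 5 (j): row=1 col=7 char='n'
After 6 (w): row=2 col=0 char='f'
After 7 (b): row=1 col=5 char='p'
After 8 (j): row=2 col=5 char='b'
After 9 (b): row=2 col=0 char='f'
After 10 (w): row=2 col=5 char='b'
After 11 (0): row=2 col=0 char='f'

Answer: f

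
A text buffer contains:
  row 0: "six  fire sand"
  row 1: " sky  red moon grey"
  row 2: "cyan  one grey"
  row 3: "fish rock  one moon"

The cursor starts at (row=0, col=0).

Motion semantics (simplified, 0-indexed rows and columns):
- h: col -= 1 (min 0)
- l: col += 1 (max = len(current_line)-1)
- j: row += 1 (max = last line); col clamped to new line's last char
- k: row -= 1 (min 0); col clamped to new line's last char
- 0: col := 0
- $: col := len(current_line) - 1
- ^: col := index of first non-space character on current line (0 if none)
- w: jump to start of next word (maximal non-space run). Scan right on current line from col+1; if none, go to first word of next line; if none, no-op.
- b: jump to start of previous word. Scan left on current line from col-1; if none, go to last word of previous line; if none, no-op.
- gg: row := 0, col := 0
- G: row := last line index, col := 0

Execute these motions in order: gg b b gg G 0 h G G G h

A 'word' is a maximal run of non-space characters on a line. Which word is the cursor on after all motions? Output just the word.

Answer: fish

Derivation:
After 1 (gg): row=0 col=0 char='s'
After 2 (b): row=0 col=0 char='s'
After 3 (b): row=0 col=0 char='s'
After 4 (gg): row=0 col=0 char='s'
After 5 (G): row=3 col=0 char='f'
After 6 (0): row=3 col=0 char='f'
After 7 (h): row=3 col=0 char='f'
After 8 (G): row=3 col=0 char='f'
After 9 (G): row=3 col=0 char='f'
After 10 (G): row=3 col=0 char='f'
After 11 (h): row=3 col=0 char='f'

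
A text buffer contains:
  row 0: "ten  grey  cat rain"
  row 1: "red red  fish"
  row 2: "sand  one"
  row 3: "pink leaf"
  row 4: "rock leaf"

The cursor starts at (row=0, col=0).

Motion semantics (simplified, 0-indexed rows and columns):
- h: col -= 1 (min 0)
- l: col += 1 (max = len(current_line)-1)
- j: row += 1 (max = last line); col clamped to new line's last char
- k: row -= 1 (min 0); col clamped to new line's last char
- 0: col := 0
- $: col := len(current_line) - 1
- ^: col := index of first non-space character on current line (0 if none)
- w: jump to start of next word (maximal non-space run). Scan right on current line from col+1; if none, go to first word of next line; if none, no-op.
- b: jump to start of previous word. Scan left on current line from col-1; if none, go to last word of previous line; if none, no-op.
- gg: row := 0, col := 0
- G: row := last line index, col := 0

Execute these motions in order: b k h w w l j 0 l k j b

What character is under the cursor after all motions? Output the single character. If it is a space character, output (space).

Answer: r

Derivation:
After 1 (b): row=0 col=0 char='t'
After 2 (k): row=0 col=0 char='t'
After 3 (h): row=0 col=0 char='t'
After 4 (w): row=0 col=5 char='g'
After 5 (w): row=0 col=11 char='c'
After 6 (l): row=0 col=12 char='a'
After 7 (j): row=1 col=12 char='h'
After 8 (0): row=1 col=0 char='r'
After 9 (l): row=1 col=1 char='e'
After 10 (k): row=0 col=1 char='e'
After 11 (j): row=1 col=1 char='e'
After 12 (b): row=1 col=0 char='r'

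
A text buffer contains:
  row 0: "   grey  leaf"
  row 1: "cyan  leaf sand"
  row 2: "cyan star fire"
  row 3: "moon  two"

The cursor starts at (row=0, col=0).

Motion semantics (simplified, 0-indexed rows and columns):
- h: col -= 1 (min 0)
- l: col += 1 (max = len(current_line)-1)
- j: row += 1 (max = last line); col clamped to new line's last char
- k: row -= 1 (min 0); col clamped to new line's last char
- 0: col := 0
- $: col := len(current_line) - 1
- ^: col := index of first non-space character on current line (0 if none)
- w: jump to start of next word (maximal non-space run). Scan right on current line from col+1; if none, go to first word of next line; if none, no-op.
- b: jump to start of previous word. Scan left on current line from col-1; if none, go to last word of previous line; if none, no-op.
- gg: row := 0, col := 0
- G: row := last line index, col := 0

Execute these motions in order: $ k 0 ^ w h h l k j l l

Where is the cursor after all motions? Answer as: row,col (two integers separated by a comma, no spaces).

After 1 ($): row=0 col=12 char='f'
After 2 (k): row=0 col=12 char='f'
After 3 (0): row=0 col=0 char='_'
After 4 (^): row=0 col=3 char='g'
After 5 (w): row=0 col=9 char='l'
After 6 (h): row=0 col=8 char='_'
After 7 (h): row=0 col=7 char='_'
After 8 (l): row=0 col=8 char='_'
After 9 (k): row=0 col=8 char='_'
After 10 (j): row=1 col=8 char='a'
After 11 (l): row=1 col=9 char='f'
After 12 (l): row=1 col=10 char='_'

Answer: 1,10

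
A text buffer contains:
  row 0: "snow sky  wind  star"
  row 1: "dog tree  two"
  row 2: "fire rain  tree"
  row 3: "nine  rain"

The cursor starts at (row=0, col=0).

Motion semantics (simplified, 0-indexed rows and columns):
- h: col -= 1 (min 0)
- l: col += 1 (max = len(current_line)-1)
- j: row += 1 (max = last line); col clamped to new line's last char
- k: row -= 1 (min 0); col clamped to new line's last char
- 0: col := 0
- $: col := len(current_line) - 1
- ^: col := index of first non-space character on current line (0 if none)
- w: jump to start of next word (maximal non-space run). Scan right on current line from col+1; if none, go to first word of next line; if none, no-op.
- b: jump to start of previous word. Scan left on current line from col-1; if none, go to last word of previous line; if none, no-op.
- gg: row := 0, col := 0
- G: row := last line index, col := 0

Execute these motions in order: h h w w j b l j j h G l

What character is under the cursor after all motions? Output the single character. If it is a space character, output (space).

Answer: i

Derivation:
After 1 (h): row=0 col=0 char='s'
After 2 (h): row=0 col=0 char='s'
After 3 (w): row=0 col=5 char='s'
After 4 (w): row=0 col=10 char='w'
After 5 (j): row=1 col=10 char='t'
After 6 (b): row=1 col=4 char='t'
After 7 (l): row=1 col=5 char='r'
After 8 (j): row=2 col=5 char='r'
After 9 (j): row=3 col=5 char='_'
After 10 (h): row=3 col=4 char='_'
After 11 (G): row=3 col=0 char='n'
After 12 (l): row=3 col=1 char='i'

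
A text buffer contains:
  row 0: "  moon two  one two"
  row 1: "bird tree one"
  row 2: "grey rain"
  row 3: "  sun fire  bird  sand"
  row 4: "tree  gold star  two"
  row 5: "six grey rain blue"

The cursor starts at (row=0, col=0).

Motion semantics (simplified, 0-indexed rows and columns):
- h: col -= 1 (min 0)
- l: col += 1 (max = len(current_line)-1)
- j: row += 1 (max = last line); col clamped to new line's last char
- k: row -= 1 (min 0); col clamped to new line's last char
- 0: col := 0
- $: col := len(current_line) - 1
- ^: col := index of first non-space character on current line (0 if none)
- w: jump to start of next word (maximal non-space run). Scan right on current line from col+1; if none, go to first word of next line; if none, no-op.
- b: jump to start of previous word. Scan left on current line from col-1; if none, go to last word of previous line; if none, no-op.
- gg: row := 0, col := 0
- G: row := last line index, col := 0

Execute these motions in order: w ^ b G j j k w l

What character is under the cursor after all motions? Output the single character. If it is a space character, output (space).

Answer: o

Derivation:
After 1 (w): row=0 col=2 char='m'
After 2 (^): row=0 col=2 char='m'
After 3 (b): row=0 col=2 char='m'
After 4 (G): row=5 col=0 char='s'
After 5 (j): row=5 col=0 char='s'
After 6 (j): row=5 col=0 char='s'
After 7 (k): row=4 col=0 char='t'
After 8 (w): row=4 col=6 char='g'
After 9 (l): row=4 col=7 char='o'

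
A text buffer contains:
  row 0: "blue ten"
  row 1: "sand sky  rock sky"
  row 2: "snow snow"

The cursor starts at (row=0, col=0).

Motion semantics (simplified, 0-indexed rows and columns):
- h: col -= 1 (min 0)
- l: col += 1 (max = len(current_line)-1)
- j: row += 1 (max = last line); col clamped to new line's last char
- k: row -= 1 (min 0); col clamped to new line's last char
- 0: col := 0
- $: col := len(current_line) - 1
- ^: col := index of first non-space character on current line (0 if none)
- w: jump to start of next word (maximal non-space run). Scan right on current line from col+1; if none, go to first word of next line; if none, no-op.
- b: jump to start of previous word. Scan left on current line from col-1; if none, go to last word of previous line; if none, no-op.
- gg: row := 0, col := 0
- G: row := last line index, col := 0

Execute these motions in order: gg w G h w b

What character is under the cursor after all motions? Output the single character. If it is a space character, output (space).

Answer: s

Derivation:
After 1 (gg): row=0 col=0 char='b'
After 2 (w): row=0 col=5 char='t'
After 3 (G): row=2 col=0 char='s'
After 4 (h): row=2 col=0 char='s'
After 5 (w): row=2 col=5 char='s'
After 6 (b): row=2 col=0 char='s'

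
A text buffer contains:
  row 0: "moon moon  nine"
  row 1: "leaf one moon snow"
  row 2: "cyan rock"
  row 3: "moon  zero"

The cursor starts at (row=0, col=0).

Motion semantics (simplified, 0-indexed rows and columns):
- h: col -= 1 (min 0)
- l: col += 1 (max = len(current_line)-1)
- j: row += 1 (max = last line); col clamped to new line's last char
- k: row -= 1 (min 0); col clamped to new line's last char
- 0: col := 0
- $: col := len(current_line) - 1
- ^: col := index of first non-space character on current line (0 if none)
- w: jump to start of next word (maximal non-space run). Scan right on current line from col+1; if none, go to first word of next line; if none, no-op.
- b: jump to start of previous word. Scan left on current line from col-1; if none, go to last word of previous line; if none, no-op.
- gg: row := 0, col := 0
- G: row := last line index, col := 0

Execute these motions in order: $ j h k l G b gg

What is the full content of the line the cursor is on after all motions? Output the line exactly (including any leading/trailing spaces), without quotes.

Answer: moon moon  nine

Derivation:
After 1 ($): row=0 col=14 char='e'
After 2 (j): row=1 col=14 char='s'
After 3 (h): row=1 col=13 char='_'
After 4 (k): row=0 col=13 char='n'
After 5 (l): row=0 col=14 char='e'
After 6 (G): row=3 col=0 char='m'
After 7 (b): row=2 col=5 char='r'
After 8 (gg): row=0 col=0 char='m'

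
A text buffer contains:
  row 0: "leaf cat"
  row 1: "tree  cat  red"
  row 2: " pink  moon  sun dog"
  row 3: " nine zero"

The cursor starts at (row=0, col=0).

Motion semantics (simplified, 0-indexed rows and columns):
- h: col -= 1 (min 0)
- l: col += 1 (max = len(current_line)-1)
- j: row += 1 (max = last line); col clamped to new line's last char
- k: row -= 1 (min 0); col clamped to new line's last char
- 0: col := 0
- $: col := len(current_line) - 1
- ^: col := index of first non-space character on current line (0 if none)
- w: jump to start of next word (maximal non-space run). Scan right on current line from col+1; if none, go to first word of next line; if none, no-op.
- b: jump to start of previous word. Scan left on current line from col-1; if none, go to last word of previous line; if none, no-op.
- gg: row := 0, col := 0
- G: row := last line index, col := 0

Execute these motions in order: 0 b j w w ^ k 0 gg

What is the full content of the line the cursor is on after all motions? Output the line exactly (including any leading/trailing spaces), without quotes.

After 1 (0): row=0 col=0 char='l'
After 2 (b): row=0 col=0 char='l'
After 3 (j): row=1 col=0 char='t'
After 4 (w): row=1 col=6 char='c'
After 5 (w): row=1 col=11 char='r'
After 6 (^): row=1 col=0 char='t'
After 7 (k): row=0 col=0 char='l'
After 8 (0): row=0 col=0 char='l'
After 9 (gg): row=0 col=0 char='l'

Answer: leaf cat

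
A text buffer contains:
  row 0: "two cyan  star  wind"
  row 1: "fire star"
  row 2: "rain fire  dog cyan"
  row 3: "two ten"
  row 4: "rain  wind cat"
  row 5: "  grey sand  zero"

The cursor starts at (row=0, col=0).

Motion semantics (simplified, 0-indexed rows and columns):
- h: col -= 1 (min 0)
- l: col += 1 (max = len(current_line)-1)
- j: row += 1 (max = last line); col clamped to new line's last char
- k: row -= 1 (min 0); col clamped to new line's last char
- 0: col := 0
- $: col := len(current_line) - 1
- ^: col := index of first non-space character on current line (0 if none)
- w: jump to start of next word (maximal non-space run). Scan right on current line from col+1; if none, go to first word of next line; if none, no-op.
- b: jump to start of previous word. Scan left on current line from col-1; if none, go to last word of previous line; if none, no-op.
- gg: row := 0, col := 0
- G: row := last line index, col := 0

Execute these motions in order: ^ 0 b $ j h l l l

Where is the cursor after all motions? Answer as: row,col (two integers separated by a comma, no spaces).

Answer: 1,8

Derivation:
After 1 (^): row=0 col=0 char='t'
After 2 (0): row=0 col=0 char='t'
After 3 (b): row=0 col=0 char='t'
After 4 ($): row=0 col=19 char='d'
After 5 (j): row=1 col=8 char='r'
After 6 (h): row=1 col=7 char='a'
After 7 (l): row=1 col=8 char='r'
After 8 (l): row=1 col=8 char='r'
After 9 (l): row=1 col=8 char='r'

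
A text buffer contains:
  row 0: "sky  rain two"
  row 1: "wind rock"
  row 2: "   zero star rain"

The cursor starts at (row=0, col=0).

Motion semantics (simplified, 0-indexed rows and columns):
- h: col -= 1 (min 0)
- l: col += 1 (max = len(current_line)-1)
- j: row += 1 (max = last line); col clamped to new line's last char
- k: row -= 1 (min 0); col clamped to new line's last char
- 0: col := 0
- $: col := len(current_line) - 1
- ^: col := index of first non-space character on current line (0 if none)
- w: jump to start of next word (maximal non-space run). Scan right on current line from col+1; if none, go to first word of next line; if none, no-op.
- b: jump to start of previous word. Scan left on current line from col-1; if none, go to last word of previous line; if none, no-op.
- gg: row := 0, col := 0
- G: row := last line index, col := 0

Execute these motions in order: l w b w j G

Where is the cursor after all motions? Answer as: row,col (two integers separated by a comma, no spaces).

After 1 (l): row=0 col=1 char='k'
After 2 (w): row=0 col=5 char='r'
After 3 (b): row=0 col=0 char='s'
After 4 (w): row=0 col=5 char='r'
After 5 (j): row=1 col=5 char='r'
After 6 (G): row=2 col=0 char='_'

Answer: 2,0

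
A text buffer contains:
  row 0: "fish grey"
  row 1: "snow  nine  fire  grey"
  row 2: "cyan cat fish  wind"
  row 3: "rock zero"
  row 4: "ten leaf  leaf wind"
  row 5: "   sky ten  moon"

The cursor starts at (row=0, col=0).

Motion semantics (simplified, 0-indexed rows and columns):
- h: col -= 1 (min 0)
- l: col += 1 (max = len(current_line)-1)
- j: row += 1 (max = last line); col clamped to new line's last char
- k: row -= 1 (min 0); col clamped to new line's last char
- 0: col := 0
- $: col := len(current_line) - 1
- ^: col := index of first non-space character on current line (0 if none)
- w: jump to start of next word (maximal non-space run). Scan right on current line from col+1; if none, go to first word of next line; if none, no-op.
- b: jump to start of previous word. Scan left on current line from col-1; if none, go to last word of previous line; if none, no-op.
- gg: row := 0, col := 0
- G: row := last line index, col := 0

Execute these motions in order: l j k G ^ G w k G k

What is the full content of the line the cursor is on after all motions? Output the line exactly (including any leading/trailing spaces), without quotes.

Answer: ten leaf  leaf wind

Derivation:
After 1 (l): row=0 col=1 char='i'
After 2 (j): row=1 col=1 char='n'
After 3 (k): row=0 col=1 char='i'
After 4 (G): row=5 col=0 char='_'
After 5 (^): row=5 col=3 char='s'
After 6 (G): row=5 col=0 char='_'
After 7 (w): row=5 col=3 char='s'
After 8 (k): row=4 col=3 char='_'
After 9 (G): row=5 col=0 char='_'
After 10 (k): row=4 col=0 char='t'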